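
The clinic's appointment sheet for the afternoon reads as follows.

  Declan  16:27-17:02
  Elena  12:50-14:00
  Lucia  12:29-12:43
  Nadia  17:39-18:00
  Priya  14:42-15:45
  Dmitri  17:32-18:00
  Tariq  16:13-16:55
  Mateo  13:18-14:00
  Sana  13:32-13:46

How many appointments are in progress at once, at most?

3

Sweep the timeline, counting +1 at each start and −1 at each end (ends before starts at a tie):
12:29 start Lucia → 1
12:43 end Lucia → 0
12:50 start Elena → 1
13:18 start Mateo → 2
13:32 start Sana → 3
13:46 end Sana → 2
14:00 end Elena → 1
14:00 end Mateo → 0
14:42 start Priya → 1
15:45 end Priya → 0
16:13 start Tariq → 1
16:27 start Declan → 2
16:55 end Tariq → 1
17:02 end Declan → 0
17:32 start Dmitri → 1
17:39 start Nadia → 2
18:00 end Dmitri → 1
18:00 end Nadia → 0
Peak is 3, at 13:32 (Elena, Mateo, Sana).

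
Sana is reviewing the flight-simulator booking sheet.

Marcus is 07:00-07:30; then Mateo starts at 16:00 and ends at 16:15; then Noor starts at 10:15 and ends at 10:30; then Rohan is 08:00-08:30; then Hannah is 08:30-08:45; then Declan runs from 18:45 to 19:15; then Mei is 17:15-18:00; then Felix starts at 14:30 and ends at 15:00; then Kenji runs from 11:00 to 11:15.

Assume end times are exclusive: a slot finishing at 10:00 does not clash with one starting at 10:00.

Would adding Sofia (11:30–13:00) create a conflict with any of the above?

Marcus: ends 07:30 at or before Sofia starts 11:30 → clear.
Rohan: ends 08:30 at or before Sofia starts 11:30 → clear.
Hannah: ends 08:45 at or before Sofia starts 11:30 → clear.
Noor: ends 10:30 at or before Sofia starts 11:30 → clear.
Kenji: ends 11:15 at or before Sofia starts 11:30 → clear.
Felix: starts 14:30 at or after Sofia ends 13:00 → clear.
Mateo: starts 16:00 at or after Sofia ends 13:00 → clear.
Mei: starts 17:15 at or after Sofia ends 13:00 → clear.
Declan: starts 18:45 at or after Sofia ends 13:00 → clear.

No — it doesn't clash with anything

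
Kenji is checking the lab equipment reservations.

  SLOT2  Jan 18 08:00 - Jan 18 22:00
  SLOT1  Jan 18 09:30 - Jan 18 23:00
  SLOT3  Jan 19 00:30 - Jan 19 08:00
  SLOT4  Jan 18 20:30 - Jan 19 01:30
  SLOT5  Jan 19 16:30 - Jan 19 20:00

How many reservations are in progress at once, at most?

3

Sort all start/end points and keep a running count:
Jan 18 08:00 start SLOT2 → 1
Jan 18 09:30 start SLOT1 → 2
Jan 18 20:30 start SLOT4 → 3
Jan 18 22:00 end SLOT2 → 2
Jan 18 23:00 end SLOT1 → 1
Jan 19 00:30 start SLOT3 → 2
Jan 19 01:30 end SLOT4 → 1
Jan 19 08:00 end SLOT3 → 0
Jan 19 16:30 start SLOT5 → 1
Jan 19 20:00 end SLOT5 → 0
Peak is 3, at Jan 18 20:30 (SLOT1, SLOT2, SLOT4).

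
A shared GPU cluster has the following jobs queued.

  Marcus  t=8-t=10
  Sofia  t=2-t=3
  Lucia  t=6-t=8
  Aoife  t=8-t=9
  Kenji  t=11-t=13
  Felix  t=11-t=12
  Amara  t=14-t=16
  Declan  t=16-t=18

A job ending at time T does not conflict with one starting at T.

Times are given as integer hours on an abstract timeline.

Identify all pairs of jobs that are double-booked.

Sorted by start: Sofia, Lucia, Marcus, Aoife, Kenji, Felix, Amara, Declan.
Lucia starts after Sofia ends; Sofia is clear from here.
Marcus starts exactly when Lucia ends (back-to-back, no overlap); Lucia is clear from here.
Aoife starts before Marcus ends → Marcus and Aoife overlap.
Kenji starts after Marcus ends; Marcus is clear from here.
Kenji starts after Aoife ends; Aoife is clear from here.
Felix starts before Kenji ends → Kenji and Felix overlap.
Amara starts after Kenji ends; Kenji is clear from here.
Amara starts after Felix ends; Felix is clear from here.
Declan starts exactly when Amara ends (back-to-back, no overlap).

Aoife & Marcus, Felix & Kenji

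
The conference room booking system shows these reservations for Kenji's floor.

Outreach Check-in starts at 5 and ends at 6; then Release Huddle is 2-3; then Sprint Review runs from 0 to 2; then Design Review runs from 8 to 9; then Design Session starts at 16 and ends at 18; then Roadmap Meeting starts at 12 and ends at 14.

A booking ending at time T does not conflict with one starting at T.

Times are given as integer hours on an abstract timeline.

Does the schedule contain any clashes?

Sorted by start: Sprint Review, Release Huddle, Outreach Check-in, Design Review, Roadmap Meeting, Design Session.
Release Huddle starts exactly when Sprint Review ends (back-to-back, no overlap), so nothing later overlaps Sprint Review either.
Outreach Check-in starts after Release Huddle ends, so nothing later overlaps Release Huddle either.
Design Review starts after Outreach Check-in ends, so nothing later overlaps Outreach Check-in either.
Roadmap Meeting starts after Design Review ends, so nothing later overlaps Design Review either.
Design Session starts after Roadmap Meeting ends.
Every pair is clear; the schedule has no overlaps.

No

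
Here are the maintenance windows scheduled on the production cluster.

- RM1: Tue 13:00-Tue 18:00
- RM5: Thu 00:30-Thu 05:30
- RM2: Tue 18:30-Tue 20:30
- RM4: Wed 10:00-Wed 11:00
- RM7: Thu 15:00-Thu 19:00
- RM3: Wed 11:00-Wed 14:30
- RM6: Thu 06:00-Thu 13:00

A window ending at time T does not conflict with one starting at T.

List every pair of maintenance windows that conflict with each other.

no conflicts

Sorted by start: RM1, RM2, RM4, RM3, RM5, RM6, RM7.
RM2 starts after RM1 ends — done with RM1.
RM4 starts after RM2 ends — done with RM2.
RM3 starts exactly when RM4 ends (back-to-back, no overlap) — done with RM4.
RM5 starts after RM3 ends — done with RM3.
RM6 starts after RM5 ends — done with RM5.
RM7 starts after RM6 ends.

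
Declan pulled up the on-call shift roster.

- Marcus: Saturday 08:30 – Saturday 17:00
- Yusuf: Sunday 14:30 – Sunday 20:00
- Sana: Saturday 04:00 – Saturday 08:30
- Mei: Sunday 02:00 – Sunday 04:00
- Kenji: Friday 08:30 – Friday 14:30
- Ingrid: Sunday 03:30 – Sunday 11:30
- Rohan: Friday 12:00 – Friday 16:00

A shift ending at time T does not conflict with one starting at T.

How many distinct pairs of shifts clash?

Check each pair: they overlap iff neither finishes before the other starts.
Sorted by start: Kenji, Rohan, Sana, Marcus, Mei, Ingrid, Yusuf.
Rohan starts before Kenji ends → Kenji and Rohan overlap.
Sana starts after Kenji ends; Kenji is clear from here.
Sana starts after Rohan ends; Rohan is clear from here.
Marcus starts exactly when Sana ends (back-to-back, no overlap); Sana is clear from here.
Mei starts after Marcus ends; Marcus is clear from here.
Ingrid starts before Mei ends → Mei and Ingrid overlap.
Yusuf starts after Mei ends.
Yusuf starts after Ingrid ends.
Overlapping pairs: Ingrid & Mei, Kenji & Rohan — 2 in total.

2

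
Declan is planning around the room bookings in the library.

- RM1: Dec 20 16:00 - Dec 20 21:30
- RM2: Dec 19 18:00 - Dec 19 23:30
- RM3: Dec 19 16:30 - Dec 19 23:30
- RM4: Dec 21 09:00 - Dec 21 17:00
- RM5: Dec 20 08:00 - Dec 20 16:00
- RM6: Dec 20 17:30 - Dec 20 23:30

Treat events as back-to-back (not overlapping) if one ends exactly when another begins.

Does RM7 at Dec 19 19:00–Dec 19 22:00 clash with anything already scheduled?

RM3: starts Dec 19 16:30 before RM7 ends Dec 19 22:00, and ends Dec 19 23:30 after RM7 starts Dec 19 19:00 → overlap.
RM2: starts Dec 19 18:00 before RM7 ends Dec 19 22:00, and ends Dec 19 23:30 after RM7 starts Dec 19 19:00 → overlap.
RM5: starts Dec 20 08:00 at or after RM7 ends Dec 19 22:00 → clear.
RM1: starts Dec 20 16:00 at or after RM7 ends Dec 19 22:00 → clear.
RM6: starts Dec 20 17:30 at or after RM7 ends Dec 19 22:00 → clear.
RM4: starts Dec 21 09:00 at or after RM7 ends Dec 19 22:00 → clear.
RM7 overlaps RM2, RM3.

Yes — it overlaps RM2, RM3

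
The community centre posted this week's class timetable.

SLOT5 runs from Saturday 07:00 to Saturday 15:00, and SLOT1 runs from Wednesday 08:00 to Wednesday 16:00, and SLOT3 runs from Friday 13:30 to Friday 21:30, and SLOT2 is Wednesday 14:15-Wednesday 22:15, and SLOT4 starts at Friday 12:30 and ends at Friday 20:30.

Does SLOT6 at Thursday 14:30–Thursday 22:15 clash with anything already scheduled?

No — it doesn't clash with anything

SLOT1: ends Wednesday 16:00 at or before SLOT6 starts Thursday 14:30 → clear.
SLOT2: ends Wednesday 22:15 at or before SLOT6 starts Thursday 14:30 → clear.
SLOT4: starts Friday 12:30 at or after SLOT6 ends Thursday 22:15 → clear.
SLOT3: starts Friday 13:30 at or after SLOT6 ends Thursday 22:15 → clear.
SLOT5: starts Saturday 07:00 at or after SLOT6 ends Thursday 22:15 → clear.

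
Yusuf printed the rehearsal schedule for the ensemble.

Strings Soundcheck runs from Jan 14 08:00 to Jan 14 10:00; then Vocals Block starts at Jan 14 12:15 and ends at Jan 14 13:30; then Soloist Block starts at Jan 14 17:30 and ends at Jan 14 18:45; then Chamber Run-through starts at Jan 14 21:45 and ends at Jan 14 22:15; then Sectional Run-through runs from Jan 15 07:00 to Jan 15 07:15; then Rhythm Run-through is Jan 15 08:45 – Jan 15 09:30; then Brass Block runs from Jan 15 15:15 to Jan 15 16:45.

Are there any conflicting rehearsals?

Sorted by start: Strings Soundcheck, Vocals Block, Soloist Block, Chamber Run-through, Sectional Run-through, Rhythm Run-through, Brass Block.
Vocals Block starts after Strings Soundcheck ends — done with Strings Soundcheck.
Soloist Block starts after Vocals Block ends — done with Vocals Block.
Chamber Run-through starts after Soloist Block ends — done with Soloist Block.
Sectional Run-through starts after Chamber Run-through ends — done with Chamber Run-through.
Rhythm Run-through starts after Sectional Run-through ends — done with Sectional Run-through.
Brass Block starts after Rhythm Run-through ends.
Every pair is clear; the schedule has no overlaps.

No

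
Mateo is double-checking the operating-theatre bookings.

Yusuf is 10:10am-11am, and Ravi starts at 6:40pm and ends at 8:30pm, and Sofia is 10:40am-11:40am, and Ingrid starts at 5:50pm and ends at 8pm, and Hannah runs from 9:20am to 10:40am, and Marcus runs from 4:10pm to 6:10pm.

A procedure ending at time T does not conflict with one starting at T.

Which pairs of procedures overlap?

Sorted by start: Hannah, Yusuf, Sofia, Marcus, Ingrid, Ravi.
Yusuf starts before Hannah ends → Hannah and Yusuf overlap.
Sofia starts exactly when Hannah ends (back-to-back, no overlap), so nothing later overlaps Hannah either.
Sofia starts before Yusuf ends → Yusuf and Sofia overlap.
Marcus starts after Yusuf ends, so nothing later overlaps Yusuf either.
Marcus starts after Sofia ends, so nothing later overlaps Sofia either.
Ingrid starts before Marcus ends → Marcus and Ingrid overlap.
Ravi starts after Marcus ends.
Ravi starts before Ingrid ends → Ingrid and Ravi overlap.

Hannah & Yusuf, Ingrid & Marcus, Ingrid & Ravi, Sofia & Yusuf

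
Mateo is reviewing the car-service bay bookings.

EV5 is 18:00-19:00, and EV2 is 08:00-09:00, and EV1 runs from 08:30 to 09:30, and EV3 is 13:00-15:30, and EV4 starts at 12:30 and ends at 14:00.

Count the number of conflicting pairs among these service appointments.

2

Sorted by start: EV2, EV1, EV4, EV3, EV5.
EV1 starts before EV2 ends → EV2 and EV1 overlap.
EV4 starts after EV2 ends; EV2 is clear from here.
EV4 starts after EV1 ends; EV1 is clear from here.
EV3 starts before EV4 ends → EV4 and EV3 overlap.
EV5 starts after EV4 ends.
EV5 starts after EV3 ends.
Overlapping pairs: EV1 & EV2, EV3 & EV4 — 2 in total.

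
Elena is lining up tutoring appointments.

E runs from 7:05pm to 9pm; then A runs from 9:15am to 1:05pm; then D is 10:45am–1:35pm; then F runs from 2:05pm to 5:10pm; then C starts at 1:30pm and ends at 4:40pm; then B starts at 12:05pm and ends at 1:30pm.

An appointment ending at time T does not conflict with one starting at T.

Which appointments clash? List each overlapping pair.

Sorted by start: A, D, B, C, F, E.
D starts before A ends → A and D overlap.
B starts before A ends → A and B overlap.
C starts after A ends, so A has no further overlaps.
B starts before D ends → D and B overlap.
C starts before D ends → D and C overlap.
F starts after D ends, so D has no further overlaps.
C starts exactly when B ends (back-to-back, no overlap), so B has no further overlaps.
F starts before C ends → C and F overlap.
E starts after C ends.
E starts after F ends.

A & B, A & D, B & D, C & D, C & F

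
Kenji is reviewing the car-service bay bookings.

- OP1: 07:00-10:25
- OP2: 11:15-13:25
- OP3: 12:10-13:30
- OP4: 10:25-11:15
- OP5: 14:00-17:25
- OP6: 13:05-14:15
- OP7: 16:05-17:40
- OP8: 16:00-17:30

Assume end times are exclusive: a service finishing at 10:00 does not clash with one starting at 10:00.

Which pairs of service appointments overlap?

Two intervals overlap when each starts before the other ends.
Sorted by start: OP1, OP4, OP2, OP3, OP6, OP5, OP8, OP7.
OP4 starts exactly when OP1 ends (back-to-back, no overlap), so OP1 has no further overlaps.
OP2 starts exactly when OP4 ends (back-to-back, no overlap), so OP4 has no further overlaps.
OP3 starts before OP2 ends → OP2 and OP3 overlap.
OP6 starts before OP2 ends → OP2 and OP6 overlap.
OP5 starts after OP2 ends, so OP2 has no further overlaps.
OP6 starts before OP3 ends → OP3 and OP6 overlap.
OP5 starts after OP3 ends, so OP3 has no further overlaps.
OP5 starts before OP6 ends → OP6 and OP5 overlap.
OP8 starts after OP6 ends, so OP6 has no further overlaps.
OP8 starts before OP5 ends → OP5 and OP8 overlap.
OP7 starts before OP5 ends → OP5 and OP7 overlap.
OP7 starts before OP8 ends → OP8 and OP7 overlap.

OP2 & OP3, OP2 & OP6, OP3 & OP6, OP5 & OP6, OP5 & OP7, OP5 & OP8, OP7 & OP8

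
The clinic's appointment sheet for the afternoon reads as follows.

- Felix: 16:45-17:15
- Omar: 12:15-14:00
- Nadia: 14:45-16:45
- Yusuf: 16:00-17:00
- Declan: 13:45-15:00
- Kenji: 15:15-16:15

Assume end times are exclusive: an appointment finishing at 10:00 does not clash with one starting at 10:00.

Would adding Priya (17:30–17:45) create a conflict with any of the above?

No — it doesn't clash with anything

Omar: ends 14:00 at or before Priya starts 17:30 → clear.
Declan: ends 15:00 at or before Priya starts 17:30 → clear.
Nadia: ends 16:45 at or before Priya starts 17:30 → clear.
Kenji: ends 16:15 at or before Priya starts 17:30 → clear.
Yusuf: ends 17:00 at or before Priya starts 17:30 → clear.
Felix: ends 17:15 at or before Priya starts 17:30 → clear.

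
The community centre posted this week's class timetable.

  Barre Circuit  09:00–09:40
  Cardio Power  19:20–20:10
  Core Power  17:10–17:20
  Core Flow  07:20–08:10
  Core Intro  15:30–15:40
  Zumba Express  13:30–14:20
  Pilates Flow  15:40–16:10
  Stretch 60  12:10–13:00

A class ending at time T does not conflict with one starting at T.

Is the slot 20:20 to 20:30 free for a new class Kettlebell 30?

Yes — the slot is free

Core Flow: ends 08:10 at or before Kettlebell 30 starts 20:20 → clear.
Barre Circuit: ends 09:40 at or before Kettlebell 30 starts 20:20 → clear.
Stretch 60: ends 13:00 at or before Kettlebell 30 starts 20:20 → clear.
Zumba Express: ends 14:20 at or before Kettlebell 30 starts 20:20 → clear.
Core Intro: ends 15:40 at or before Kettlebell 30 starts 20:20 → clear.
Pilates Flow: ends 16:10 at or before Kettlebell 30 starts 20:20 → clear.
Core Power: ends 17:20 at or before Kettlebell 30 starts 20:20 → clear.
Cardio Power: ends 20:10 at or before Kettlebell 30 starts 20:20 → clear.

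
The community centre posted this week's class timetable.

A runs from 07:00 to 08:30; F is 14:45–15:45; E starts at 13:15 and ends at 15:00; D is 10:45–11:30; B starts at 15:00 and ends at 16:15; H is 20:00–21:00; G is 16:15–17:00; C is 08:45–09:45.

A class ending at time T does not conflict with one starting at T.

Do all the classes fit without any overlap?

Check each pair: they overlap iff neither finishes before the other starts.
Sorted by start: A, C, D, E, F, B, G, H.
C starts after A ends; A is clear from here.
D starts after C ends; C is clear from here.
E starts after D ends; D is clear from here.
F starts before E ends → E and F overlap.
That's a conflict, so the schedule is not conflict-free.

No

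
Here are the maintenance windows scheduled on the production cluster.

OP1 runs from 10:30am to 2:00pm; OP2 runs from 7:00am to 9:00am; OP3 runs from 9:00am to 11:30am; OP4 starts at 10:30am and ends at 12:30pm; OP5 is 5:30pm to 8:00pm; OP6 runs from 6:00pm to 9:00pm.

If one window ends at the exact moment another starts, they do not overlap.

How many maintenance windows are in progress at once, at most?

3

Walk through starts and ends in time order (an end at T is processed before a start at T):
7:00am start OP2 → 1
9:00am end OP2 → 0
9:00am start OP3 → 1
10:30am start OP1 → 2
10:30am start OP4 → 3
11:30am end OP3 → 2
12:30pm end OP4 → 1
2:00pm end OP1 → 0
5:30pm start OP5 → 1
6:00pm start OP6 → 2
8:00pm end OP5 → 1
9:00pm end OP6 → 0
Peak is 3, at 10:30am (OP1, OP3, OP4).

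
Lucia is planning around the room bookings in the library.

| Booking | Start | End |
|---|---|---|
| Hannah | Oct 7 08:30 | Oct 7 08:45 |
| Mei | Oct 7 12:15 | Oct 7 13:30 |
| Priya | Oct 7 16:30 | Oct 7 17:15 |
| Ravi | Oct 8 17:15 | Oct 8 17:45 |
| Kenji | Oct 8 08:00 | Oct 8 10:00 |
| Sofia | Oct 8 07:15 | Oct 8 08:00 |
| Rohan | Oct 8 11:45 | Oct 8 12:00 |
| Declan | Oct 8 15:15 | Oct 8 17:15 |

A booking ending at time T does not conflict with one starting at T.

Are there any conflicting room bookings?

No

Check each pair: they overlap iff neither finishes before the other starts.
Sorted by start: Hannah, Mei, Priya, Sofia, Kenji, Rohan, Declan, Ravi.
Mei starts after Hannah ends, so nothing later overlaps Hannah either.
Priya starts after Mei ends, so nothing later overlaps Mei either.
Sofia starts after Priya ends, so nothing later overlaps Priya either.
Kenji starts exactly when Sofia ends (back-to-back, no overlap), so nothing later overlaps Sofia either.
Rohan starts after Kenji ends, so nothing later overlaps Kenji either.
Declan starts after Rohan ends, so nothing later overlaps Rohan either.
Ravi starts exactly when Declan ends (back-to-back, no overlap).
Every pair is clear; the schedule has no overlaps.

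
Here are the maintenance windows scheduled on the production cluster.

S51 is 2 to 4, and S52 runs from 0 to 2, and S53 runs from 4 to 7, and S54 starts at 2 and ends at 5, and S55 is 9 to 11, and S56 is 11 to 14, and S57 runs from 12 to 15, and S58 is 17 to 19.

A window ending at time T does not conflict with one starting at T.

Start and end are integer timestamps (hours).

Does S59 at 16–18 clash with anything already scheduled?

Yes — it overlaps S58

S52: ends 2 at or before S59 starts 16 → clear.
S51: ends 4 at or before S59 starts 16 → clear.
S54: ends 5 at or before S59 starts 16 → clear.
S53: ends 7 at or before S59 starts 16 → clear.
S55: ends 11 at or before S59 starts 16 → clear.
S56: ends 14 at or before S59 starts 16 → clear.
S57: ends 15 at or before S59 starts 16 → clear.
S58: starts 17 before S59 ends 18, and ends 19 after S59 starts 16 → overlap.
S59 overlaps S58.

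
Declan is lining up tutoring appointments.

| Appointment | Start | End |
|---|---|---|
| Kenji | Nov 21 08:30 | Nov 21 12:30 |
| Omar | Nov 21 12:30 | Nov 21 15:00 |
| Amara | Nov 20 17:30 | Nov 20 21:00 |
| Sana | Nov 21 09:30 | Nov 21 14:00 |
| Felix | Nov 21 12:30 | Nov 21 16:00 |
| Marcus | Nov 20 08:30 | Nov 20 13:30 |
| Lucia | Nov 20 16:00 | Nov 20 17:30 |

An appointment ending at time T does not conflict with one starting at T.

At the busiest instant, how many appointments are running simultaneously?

3

Sweep the timeline, counting +1 at each start and −1 at each end (ends before starts at a tie):
Nov 20 08:30 start Marcus → 1
Nov 20 13:30 end Marcus → 0
Nov 20 16:00 start Lucia → 1
Nov 20 17:30 end Lucia → 0
Nov 20 17:30 start Amara → 1
Nov 20 21:00 end Amara → 0
Nov 21 08:30 start Kenji → 1
Nov 21 09:30 start Sana → 2
Nov 21 12:30 end Kenji → 1
Nov 21 12:30 start Felix → 2
Nov 21 12:30 start Omar → 3
Nov 21 14:00 end Sana → 2
Nov 21 15:00 end Omar → 1
Nov 21 16:00 end Felix → 0
Peak is 3, at Nov 21 12:30 (Felix, Omar, Sana).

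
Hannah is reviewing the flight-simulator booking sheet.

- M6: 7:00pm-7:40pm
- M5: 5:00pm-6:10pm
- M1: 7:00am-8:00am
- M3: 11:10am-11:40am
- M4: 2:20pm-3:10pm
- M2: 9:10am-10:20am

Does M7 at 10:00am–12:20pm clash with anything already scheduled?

Yes — it overlaps M2, M3

M1: ends 8:00am at or before M7 starts 10:00am → clear.
M2: starts 9:10am before M7 ends 12:20pm, and ends 10:20am after M7 starts 10:00am → overlap.
M3: starts 11:10am before M7 ends 12:20pm, and ends 11:40am after M7 starts 10:00am → overlap.
M4: starts 2:20pm at or after M7 ends 12:20pm → clear.
M5: starts 5:00pm at or after M7 ends 12:20pm → clear.
M6: starts 7:00pm at or after M7 ends 12:20pm → clear.
M7 overlaps M2, M3.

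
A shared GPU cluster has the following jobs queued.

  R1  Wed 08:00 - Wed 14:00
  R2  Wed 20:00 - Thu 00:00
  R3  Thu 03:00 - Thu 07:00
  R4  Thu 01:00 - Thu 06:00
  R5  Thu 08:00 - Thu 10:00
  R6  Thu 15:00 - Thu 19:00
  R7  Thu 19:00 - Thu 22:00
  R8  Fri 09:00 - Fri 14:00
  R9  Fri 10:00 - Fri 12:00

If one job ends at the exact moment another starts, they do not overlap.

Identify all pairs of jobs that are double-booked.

R3 & R4, R8 & R9

Check each pair: they overlap iff neither finishes before the other starts.
Sorted by start: R1, R2, R4, R3, R5, R6, R7, R8, R9.
R2 starts after R1 ends — done with R1.
R4 starts after R2 ends — done with R2.
R3 starts before R4 ends → R4 and R3 overlap.
R5 starts after R4 ends — done with R4.
R5 starts after R3 ends — done with R3.
R6 starts after R5 ends — done with R5.
R7 starts exactly when R6 ends (back-to-back, no overlap) — done with R6.
R8 starts after R7 ends — done with R7.
R9 starts before R8 ends → R8 and R9 overlap.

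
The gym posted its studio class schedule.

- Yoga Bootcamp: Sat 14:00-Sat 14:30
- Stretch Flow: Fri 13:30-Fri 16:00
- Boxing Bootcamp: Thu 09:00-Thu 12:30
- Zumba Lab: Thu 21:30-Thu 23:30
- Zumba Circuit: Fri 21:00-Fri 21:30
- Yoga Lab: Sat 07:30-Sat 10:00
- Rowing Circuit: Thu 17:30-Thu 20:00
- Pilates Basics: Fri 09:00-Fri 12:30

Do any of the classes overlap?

No

Sorted by start: Boxing Bootcamp, Rowing Circuit, Zumba Lab, Pilates Basics, Stretch Flow, Zumba Circuit, Yoga Lab, Yoga Bootcamp.
Rowing Circuit starts after Boxing Bootcamp ends, so Boxing Bootcamp has no further overlaps.
Zumba Lab starts after Rowing Circuit ends, so Rowing Circuit has no further overlaps.
Pilates Basics starts after Zumba Lab ends, so Zumba Lab has no further overlaps.
Stretch Flow starts after Pilates Basics ends, so Pilates Basics has no further overlaps.
Zumba Circuit starts after Stretch Flow ends, so Stretch Flow has no further overlaps.
Yoga Lab starts after Zumba Circuit ends, so Zumba Circuit has no further overlaps.
Yoga Bootcamp starts after Yoga Lab ends.
Every pair is clear; the schedule has no overlaps.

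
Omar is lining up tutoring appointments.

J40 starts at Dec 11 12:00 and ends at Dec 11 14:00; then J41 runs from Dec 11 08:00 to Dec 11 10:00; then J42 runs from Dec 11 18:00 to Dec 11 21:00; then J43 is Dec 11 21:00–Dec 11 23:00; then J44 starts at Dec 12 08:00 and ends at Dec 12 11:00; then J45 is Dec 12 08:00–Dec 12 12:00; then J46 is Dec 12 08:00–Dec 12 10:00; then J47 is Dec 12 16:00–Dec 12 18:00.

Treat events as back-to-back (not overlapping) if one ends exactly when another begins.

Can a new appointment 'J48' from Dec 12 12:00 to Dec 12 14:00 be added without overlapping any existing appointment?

J41: ends Dec 11 10:00 at or before J48 starts Dec 12 12:00 → clear.
J40: ends Dec 11 14:00 at or before J48 starts Dec 12 12:00 → clear.
J42: ends Dec 11 21:00 at or before J48 starts Dec 12 12:00 → clear.
J43: ends Dec 11 23:00 at or before J48 starts Dec 12 12:00 → clear.
J44: ends Dec 12 11:00 at or before J48 starts Dec 12 12:00 → clear.
J45: ends Dec 12 12:00 at or before J48 starts Dec 12 12:00 → clear.
J46: ends Dec 12 10:00 at or before J48 starts Dec 12 12:00 → clear.
J47: starts Dec 12 16:00 at or after J48 ends Dec 12 14:00 → clear.

Yes — the slot is free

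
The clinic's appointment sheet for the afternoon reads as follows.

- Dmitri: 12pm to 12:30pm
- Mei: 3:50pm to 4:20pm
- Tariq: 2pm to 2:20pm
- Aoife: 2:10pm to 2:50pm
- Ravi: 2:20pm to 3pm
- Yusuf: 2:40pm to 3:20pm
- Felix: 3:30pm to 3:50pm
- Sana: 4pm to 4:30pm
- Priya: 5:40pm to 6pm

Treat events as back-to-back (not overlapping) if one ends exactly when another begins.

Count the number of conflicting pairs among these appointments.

Two intervals overlap when each starts before the other ends.
Sorted by start: Dmitri, Tariq, Aoife, Ravi, Yusuf, Felix, Mei, Sana, Priya.
Tariq starts after Dmitri ends — done with Dmitri.
Aoife starts before Tariq ends → Tariq and Aoife overlap.
Ravi starts exactly when Tariq ends (back-to-back, no overlap) — done with Tariq.
Ravi starts before Aoife ends → Aoife and Ravi overlap.
Yusuf starts before Aoife ends → Aoife and Yusuf overlap.
Felix starts after Aoife ends — done with Aoife.
Yusuf starts before Ravi ends → Ravi and Yusuf overlap.
Felix starts after Ravi ends — done with Ravi.
Felix starts after Yusuf ends — done with Yusuf.
Mei starts exactly when Felix ends (back-to-back, no overlap) — done with Felix.
Sana starts before Mei ends → Mei and Sana overlap.
Priya starts after Mei ends.
Priya starts after Sana ends.
Overlapping pairs: Aoife & Ravi, Aoife & Tariq, Aoife & Yusuf, Mei & Sana, Ravi & Yusuf — 5 in total.

5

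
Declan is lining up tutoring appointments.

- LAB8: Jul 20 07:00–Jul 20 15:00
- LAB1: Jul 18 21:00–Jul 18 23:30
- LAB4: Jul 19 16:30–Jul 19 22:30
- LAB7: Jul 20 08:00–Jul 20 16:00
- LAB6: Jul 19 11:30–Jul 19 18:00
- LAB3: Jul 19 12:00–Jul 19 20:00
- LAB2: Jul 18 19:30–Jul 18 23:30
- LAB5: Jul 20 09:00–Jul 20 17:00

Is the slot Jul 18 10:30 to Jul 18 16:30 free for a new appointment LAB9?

Yes — the slot is free

LAB2: starts Jul 18 19:30 at or after LAB9 ends Jul 18 16:30 → clear.
LAB1: starts Jul 18 21:00 at or after LAB9 ends Jul 18 16:30 → clear.
LAB6: starts Jul 19 11:30 at or after LAB9 ends Jul 18 16:30 → clear.
LAB3: starts Jul 19 12:00 at or after LAB9 ends Jul 18 16:30 → clear.
LAB4: starts Jul 19 16:30 at or after LAB9 ends Jul 18 16:30 → clear.
LAB8: starts Jul 20 07:00 at or after LAB9 ends Jul 18 16:30 → clear.
LAB7: starts Jul 20 08:00 at or after LAB9 ends Jul 18 16:30 → clear.
LAB5: starts Jul 20 09:00 at or after LAB9 ends Jul 18 16:30 → clear.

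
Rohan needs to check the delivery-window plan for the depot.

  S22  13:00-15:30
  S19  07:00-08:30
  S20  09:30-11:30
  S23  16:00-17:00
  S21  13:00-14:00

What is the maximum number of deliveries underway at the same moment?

2

Sort all start/end points and keep a running count:
07:00 start S19 → 1
08:30 end S19 → 0
09:30 start S20 → 1
11:30 end S20 → 0
13:00 start S21 → 1
13:00 start S22 → 2
14:00 end S21 → 1
15:30 end S22 → 0
16:00 start S23 → 1
17:00 end S23 → 0
Peak is 2, at 13:00 (S21, S22).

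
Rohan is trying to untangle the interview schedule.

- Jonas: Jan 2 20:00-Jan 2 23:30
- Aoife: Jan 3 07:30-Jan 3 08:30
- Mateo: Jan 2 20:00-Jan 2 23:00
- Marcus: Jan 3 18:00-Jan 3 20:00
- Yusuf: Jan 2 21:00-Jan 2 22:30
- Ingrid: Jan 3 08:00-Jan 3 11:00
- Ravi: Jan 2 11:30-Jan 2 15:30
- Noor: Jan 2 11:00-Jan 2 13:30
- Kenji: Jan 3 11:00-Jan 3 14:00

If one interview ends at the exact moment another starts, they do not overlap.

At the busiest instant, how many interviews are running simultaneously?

Sort all start/end points and keep a running count:
Jan 2 11:00 start Noor → 1
Jan 2 11:30 start Ravi → 2
Jan 2 13:30 end Noor → 1
Jan 2 15:30 end Ravi → 0
Jan 2 20:00 start Jonas → 1
Jan 2 20:00 start Mateo → 2
Jan 2 21:00 start Yusuf → 3
Jan 2 22:30 end Yusuf → 2
Jan 2 23:00 end Mateo → 1
Jan 2 23:30 end Jonas → 0
Jan 3 07:30 start Aoife → 1
Jan 3 08:00 start Ingrid → 2
Jan 3 08:30 end Aoife → 1
Jan 3 11:00 end Ingrid → 0
Jan 3 11:00 start Kenji → 1
Jan 3 14:00 end Kenji → 0
Jan 3 18:00 start Marcus → 1
Jan 3 20:00 end Marcus → 0
Peak is 3, at Jan 2 21:00 (Jonas, Mateo, Yusuf).

3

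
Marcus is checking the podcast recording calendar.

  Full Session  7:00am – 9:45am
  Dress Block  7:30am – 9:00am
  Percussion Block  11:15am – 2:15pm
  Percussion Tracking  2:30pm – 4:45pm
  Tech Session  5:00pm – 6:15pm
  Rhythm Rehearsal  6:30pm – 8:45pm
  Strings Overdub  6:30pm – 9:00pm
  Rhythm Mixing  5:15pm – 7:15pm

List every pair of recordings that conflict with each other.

Two intervals overlap when each starts before the other ends.
Sorted by start: Full Session, Dress Block, Percussion Block, Percussion Tracking, Tech Session, Rhythm Mixing, Rhythm Rehearsal, Strings Overdub.
Dress Block starts before Full Session ends → Full Session and Dress Block overlap.
Percussion Block starts after Full Session ends, so nothing later overlaps Full Session either.
Percussion Block starts after Dress Block ends, so nothing later overlaps Dress Block either.
Percussion Tracking starts after Percussion Block ends, so nothing later overlaps Percussion Block either.
Tech Session starts after Percussion Tracking ends, so nothing later overlaps Percussion Tracking either.
Rhythm Mixing starts before Tech Session ends → Tech Session and Rhythm Mixing overlap.
Rhythm Rehearsal starts after Tech Session ends, so nothing later overlaps Tech Session either.
Rhythm Rehearsal starts before Rhythm Mixing ends → Rhythm Mixing and Rhythm Rehearsal overlap.
Strings Overdub starts before Rhythm Mixing ends → Rhythm Mixing and Strings Overdub overlap.
Strings Overdub starts before Rhythm Rehearsal ends → Rhythm Rehearsal and Strings Overdub overlap.

Dress Block & Full Session, Rhythm Mixing & Rhythm Rehearsal, Rhythm Mixing & Strings Overdub, Rhythm Mixing & Tech Session, Rhythm Rehearsal & Strings Overdub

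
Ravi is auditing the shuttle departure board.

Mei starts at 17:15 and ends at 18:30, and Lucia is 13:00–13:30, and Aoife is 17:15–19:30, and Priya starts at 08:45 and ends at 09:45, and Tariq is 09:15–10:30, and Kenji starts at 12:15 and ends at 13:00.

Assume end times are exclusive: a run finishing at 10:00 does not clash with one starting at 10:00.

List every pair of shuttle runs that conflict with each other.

Sorted by start: Priya, Tariq, Kenji, Lucia, Mei, Aoife.
Tariq starts before Priya ends → Priya and Tariq overlap.
Kenji starts after Priya ends, so Priya has no further overlaps.
Kenji starts after Tariq ends, so Tariq has no further overlaps.
Lucia starts exactly when Kenji ends (back-to-back, no overlap), so Kenji has no further overlaps.
Mei starts after Lucia ends, so Lucia has no further overlaps.
Aoife starts before Mei ends → Mei and Aoife overlap.

Aoife & Mei, Priya & Tariq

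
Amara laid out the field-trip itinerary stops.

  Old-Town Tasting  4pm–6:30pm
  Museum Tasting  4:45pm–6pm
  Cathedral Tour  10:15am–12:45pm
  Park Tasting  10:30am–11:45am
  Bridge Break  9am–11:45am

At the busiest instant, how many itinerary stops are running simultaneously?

3

Walk through starts and ends in time order (an end at T is processed before a start at T):
9am start Bridge Break → 1
10:15am start Cathedral Tour → 2
10:30am start Park Tasting → 3
11:45am end Bridge Break → 2
11:45am end Park Tasting → 1
12:45pm end Cathedral Tour → 0
4pm start Old-Town Tasting → 1
4:45pm start Museum Tasting → 2
6pm end Museum Tasting → 1
6:30pm end Old-Town Tasting → 0
Peak is 3, at 10:30am (Bridge Break, Cathedral Tour, Park Tasting).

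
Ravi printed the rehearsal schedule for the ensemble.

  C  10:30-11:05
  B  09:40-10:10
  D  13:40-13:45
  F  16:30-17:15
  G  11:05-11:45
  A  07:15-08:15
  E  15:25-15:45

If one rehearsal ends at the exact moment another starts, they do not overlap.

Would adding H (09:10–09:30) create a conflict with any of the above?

No — it doesn't clash with anything

A: ends 08:15 at or before H starts 09:10 → clear.
B: starts 09:40 at or after H ends 09:30 → clear.
C: starts 10:30 at or after H ends 09:30 → clear.
G: starts 11:05 at or after H ends 09:30 → clear.
D: starts 13:40 at or after H ends 09:30 → clear.
E: starts 15:25 at or after H ends 09:30 → clear.
F: starts 16:30 at or after H ends 09:30 → clear.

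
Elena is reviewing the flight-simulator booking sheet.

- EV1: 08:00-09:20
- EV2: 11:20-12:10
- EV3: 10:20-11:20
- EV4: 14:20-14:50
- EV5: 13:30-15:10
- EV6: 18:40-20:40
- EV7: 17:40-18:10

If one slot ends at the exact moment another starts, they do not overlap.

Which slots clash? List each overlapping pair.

Check each pair: they overlap iff neither finishes before the other starts.
Sorted by start: EV1, EV3, EV2, EV5, EV4, EV7, EV6.
EV3 starts after EV1 ends; EV1 is clear from here.
EV2 starts exactly when EV3 ends (back-to-back, no overlap); EV3 is clear from here.
EV5 starts after EV2 ends; EV2 is clear from here.
EV4 starts before EV5 ends → EV5 and EV4 overlap.
EV7 starts after EV5 ends; EV5 is clear from here.
EV7 starts after EV4 ends; EV4 is clear from here.
EV6 starts after EV7 ends.

EV4 & EV5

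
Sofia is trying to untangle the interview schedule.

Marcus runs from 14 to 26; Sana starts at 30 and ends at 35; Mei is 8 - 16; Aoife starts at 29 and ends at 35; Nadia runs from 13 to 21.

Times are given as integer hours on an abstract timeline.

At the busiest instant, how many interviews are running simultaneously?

Sort all start/end points and keep a running count:
8 start Mei → 1
13 start Nadia → 2
14 start Marcus → 3
16 end Mei → 2
21 end Nadia → 1
26 end Marcus → 0
29 start Aoife → 1
30 start Sana → 2
35 end Aoife → 1
35 end Sana → 0
Peak is 3, at 14 (Marcus, Mei, Nadia).

3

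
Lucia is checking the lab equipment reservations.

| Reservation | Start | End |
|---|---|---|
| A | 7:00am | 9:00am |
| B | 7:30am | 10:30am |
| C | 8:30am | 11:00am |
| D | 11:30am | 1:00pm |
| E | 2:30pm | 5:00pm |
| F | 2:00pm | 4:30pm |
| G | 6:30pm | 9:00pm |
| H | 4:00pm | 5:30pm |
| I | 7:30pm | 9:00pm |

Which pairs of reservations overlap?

Two intervals overlap when each starts before the other ends.
Sorted by start: A, B, C, D, F, E, H, G, I.
B starts before A ends → A and B overlap.
C starts before A ends → A and C overlap.
D starts after A ends, so A has no further overlaps.
C starts before B ends → B and C overlap.
D starts after B ends, so B has no further overlaps.
D starts after C ends, so C has no further overlaps.
F starts after D ends, so D has no further overlaps.
E starts before F ends → F and E overlap.
H starts before F ends → F and H overlap.
G starts after F ends, so F has no further overlaps.
H starts before E ends → E and H overlap.
G starts after E ends, so E has no further overlaps.
G starts after H ends, so H has no further overlaps.
I starts before G ends → G and I overlap.

A & B, A & C, B & C, E & F, E & H, F & H, G & I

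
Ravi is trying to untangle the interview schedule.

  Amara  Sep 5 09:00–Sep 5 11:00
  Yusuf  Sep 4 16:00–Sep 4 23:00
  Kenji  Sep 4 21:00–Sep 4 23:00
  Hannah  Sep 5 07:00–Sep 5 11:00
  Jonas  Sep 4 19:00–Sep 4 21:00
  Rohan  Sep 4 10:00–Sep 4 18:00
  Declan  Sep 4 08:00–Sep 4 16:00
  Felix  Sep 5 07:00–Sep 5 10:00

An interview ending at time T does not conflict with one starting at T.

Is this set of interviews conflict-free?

No

Two intervals overlap when each starts before the other ends.
Sorted by start: Declan, Rohan, Yusuf, Jonas, Kenji, Hannah, Felix, Amara.
Rohan starts before Declan ends → Declan and Rohan overlap.
That's a conflict, so the schedule is not conflict-free.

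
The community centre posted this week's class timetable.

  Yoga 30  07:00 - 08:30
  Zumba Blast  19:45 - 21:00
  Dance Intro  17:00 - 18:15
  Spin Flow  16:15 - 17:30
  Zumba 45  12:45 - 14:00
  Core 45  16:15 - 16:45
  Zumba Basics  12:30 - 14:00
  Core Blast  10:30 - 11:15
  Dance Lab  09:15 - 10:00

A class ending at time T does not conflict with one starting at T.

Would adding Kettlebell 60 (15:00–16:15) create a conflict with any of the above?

Yoga 30: ends 08:30 at or before Kettlebell 60 starts 15:00 → clear.
Dance Lab: ends 10:00 at or before Kettlebell 60 starts 15:00 → clear.
Core Blast: ends 11:15 at or before Kettlebell 60 starts 15:00 → clear.
Zumba Basics: ends 14:00 at or before Kettlebell 60 starts 15:00 → clear.
Zumba 45: ends 14:00 at or before Kettlebell 60 starts 15:00 → clear.
Spin Flow: starts 16:15 at or after Kettlebell 60 ends 16:15 → clear.
Core 45: starts 16:15 at or after Kettlebell 60 ends 16:15 → clear.
Dance Intro: starts 17:00 at or after Kettlebell 60 ends 16:15 → clear.
Zumba Blast: starts 19:45 at or after Kettlebell 60 ends 16:15 → clear.

No — it doesn't clash with anything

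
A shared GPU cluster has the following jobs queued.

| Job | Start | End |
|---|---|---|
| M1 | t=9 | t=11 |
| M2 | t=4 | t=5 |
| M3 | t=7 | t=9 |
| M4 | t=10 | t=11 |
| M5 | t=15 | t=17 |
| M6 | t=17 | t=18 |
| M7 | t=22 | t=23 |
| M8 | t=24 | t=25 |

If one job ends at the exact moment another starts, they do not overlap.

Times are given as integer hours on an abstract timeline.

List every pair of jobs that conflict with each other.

M1 & M4

Check each pair: they overlap iff neither finishes before the other starts.
Sorted by start: M2, M3, M1, M4, M5, M6, M7, M8.
M3 starts after M2 ends; M2 is clear from here.
M1 starts exactly when M3 ends (back-to-back, no overlap); M3 is clear from here.
M4 starts before M1 ends → M1 and M4 overlap.
M5 starts after M1 ends; M1 is clear from here.
M5 starts after M4 ends; M4 is clear from here.
M6 starts exactly when M5 ends (back-to-back, no overlap); M5 is clear from here.
M7 starts after M6 ends; M6 is clear from here.
M8 starts after M7 ends.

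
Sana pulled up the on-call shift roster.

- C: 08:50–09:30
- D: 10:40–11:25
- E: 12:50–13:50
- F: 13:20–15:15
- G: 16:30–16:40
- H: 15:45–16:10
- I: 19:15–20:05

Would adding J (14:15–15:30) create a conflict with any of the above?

Yes — it overlaps F

C: ends 09:30 at or before J starts 14:15 → clear.
D: ends 11:25 at or before J starts 14:15 → clear.
E: ends 13:50 at or before J starts 14:15 → clear.
F: starts 13:20 before J ends 15:30, and ends 15:15 after J starts 14:15 → overlap.
H: starts 15:45 at or after J ends 15:30 → clear.
G: starts 16:30 at or after J ends 15:30 → clear.
I: starts 19:15 at or after J ends 15:30 → clear.
J overlaps F.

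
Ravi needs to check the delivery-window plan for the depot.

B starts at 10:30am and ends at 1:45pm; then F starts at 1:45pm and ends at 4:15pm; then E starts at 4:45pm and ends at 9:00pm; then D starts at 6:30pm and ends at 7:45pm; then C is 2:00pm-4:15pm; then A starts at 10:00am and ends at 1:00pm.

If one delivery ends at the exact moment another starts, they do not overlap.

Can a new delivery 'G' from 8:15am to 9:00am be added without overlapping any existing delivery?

A: starts 10:00am at or after G ends 9:00am → clear.
B: starts 10:30am at or after G ends 9:00am → clear.
F: starts 1:45pm at or after G ends 9:00am → clear.
C: starts 2:00pm at or after G ends 9:00am → clear.
E: starts 4:45pm at or after G ends 9:00am → clear.
D: starts 6:30pm at or after G ends 9:00am → clear.

Yes — the slot is free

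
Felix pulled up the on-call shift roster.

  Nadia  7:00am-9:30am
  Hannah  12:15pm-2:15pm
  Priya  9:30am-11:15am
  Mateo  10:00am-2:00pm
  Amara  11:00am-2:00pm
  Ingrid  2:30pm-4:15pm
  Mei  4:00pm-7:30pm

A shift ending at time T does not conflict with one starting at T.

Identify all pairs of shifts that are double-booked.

Sorted by start: Nadia, Priya, Mateo, Amara, Hannah, Ingrid, Mei.
Priya starts exactly when Nadia ends (back-to-back, no overlap); Nadia is clear from here.
Mateo starts before Priya ends → Priya and Mateo overlap.
Amara starts before Priya ends → Priya and Amara overlap.
Hannah starts after Priya ends; Priya is clear from here.
Amara starts before Mateo ends → Mateo and Amara overlap.
Hannah starts before Mateo ends → Mateo and Hannah overlap.
Ingrid starts after Mateo ends; Mateo is clear from here.
Hannah starts before Amara ends → Amara and Hannah overlap.
Ingrid starts after Amara ends; Amara is clear from here.
Ingrid starts after Hannah ends; Hannah is clear from here.
Mei starts before Ingrid ends → Ingrid and Mei overlap.

Amara & Hannah, Amara & Mateo, Amara & Priya, Hannah & Mateo, Ingrid & Mei, Mateo & Priya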